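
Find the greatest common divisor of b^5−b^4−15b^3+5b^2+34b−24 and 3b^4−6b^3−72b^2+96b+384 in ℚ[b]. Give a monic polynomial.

b^2−2b−8

Euclidean algorithm in ℚ[b]:
  b^5−b^4−15b^3+5b^2+34b−24 = ((1/3)b+1/3)(3b^4−6b^3−72b^2+96b+384) + (11b^3−3b^2−126b−152)
  3b^4−6b^3−72b^2+96b+384 = ((3/11)b−57/121)(11b^3−3b^2−126b−152) + (−(4725/121)b^2+(9450/121)b+37800/121)
  11b^3−3b^2−126b−152 = (−(1331/4725)b−2299/4725)(−(4725/121)b^2+(9450/121)b+37800/121) + (0)
Last nonzero remainder: −(4725/121)b^2+(9450/121)b+37800/121. Dividing through by −4725/121 gives the monic gcd b^2−2b−8.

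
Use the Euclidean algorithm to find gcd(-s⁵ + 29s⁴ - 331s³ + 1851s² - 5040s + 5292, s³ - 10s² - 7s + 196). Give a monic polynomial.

s² - 14s + 49

Euclidean algorithm in ℚ[s]:
  -s⁵ + 29s⁴ - 331s³ + 1851s² - 5040s + 5292 = (-s² + 19s - 148)(s³ - 10s² - 7s + 196) + (700s² - 9800s + 34300)
  s³ - 10s² - 7s + 196 = ((1/700)s + 1/175)(700s² - 9800s + 34300) + (0)
Last nonzero remainder: 700s² - 9800s + 34300. Dividing through by 700 gives the monic gcd s² - 14s + 49.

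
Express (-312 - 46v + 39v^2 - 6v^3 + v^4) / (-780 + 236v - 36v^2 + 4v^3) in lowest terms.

Euclidean algorithm in ℚ[v]:
  v^4 - 6v^3 + 39v^2 - 46v - 312 = ((1/4)v + 3/4)(4v^3 - 36v^2 + 236v - 780) + (7v^2 - 28v + 273)
  4v^3 - 36v^2 + 236v - 780 = ((4/7)v - 20/7)(7v^2 - 28v + 273) + (0)
Last nonzero remainder: 7v^2 - 28v + 273. Dividing through by 7 gives the monic gcd v^2 - 4v + 39.
Cancel v^2 - 4v + 39 from numerator and denominator to get the reduced form.

(-8 - 2v + v^2)/(-20 + 4v)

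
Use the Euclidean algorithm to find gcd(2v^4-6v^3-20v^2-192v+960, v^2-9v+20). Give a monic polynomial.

Euclidean algorithm in ℚ[v]:
  2v^4-6v^3-20v^2-192v+960 = (2v^2+12v+48)(v^2-9v+20) + (0)
The last nonzero remainder v^2-9v+20 is already monic.

v^2-9v+20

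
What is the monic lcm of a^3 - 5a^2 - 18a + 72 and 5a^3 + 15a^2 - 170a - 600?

a^4 - 43a^2 - 18a + 360

Apply the Euclidean algorithm:
  a^3 - 5a^2 - 18a + 72 = (1/5)(5a^3 + 15a^2 - 170a - 600) + (-8a^2 + 16a + 192)
  5a^3 + 15a^2 - 170a - 600 = (-(5/8)a - 25/8)(-8a^2 + 16a + 192) + (0)
Last nonzero remainder: -8a^2 + 16a + 192. Dividing through by -8 gives the monic gcd a^2 - 2a - 24.
Then lcm(f, g) = f·g / gcd(f, g); expanding and making the result monic gives the answer.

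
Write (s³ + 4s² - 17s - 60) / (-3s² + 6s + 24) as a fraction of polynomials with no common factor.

(-s² - 8s - 15)/(3s + 6)

Apply the Euclidean algorithm:
  s³ + 4s² - 17s - 60 = (-(1/3)s - 2)(-3s² + 6s + 24) + (3s - 12)
  -3s² + 6s + 24 = (-s - 2)(3s - 12) + (0)
Last nonzero remainder: 3s - 12. Dividing through by 3 gives the monic gcd s - 4.
Cancel s - 4 from numerator and denominator to get the reduced form.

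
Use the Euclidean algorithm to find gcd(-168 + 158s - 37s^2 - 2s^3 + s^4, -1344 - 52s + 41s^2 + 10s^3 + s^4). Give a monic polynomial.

Repeated division with remainder:
  s^4 - 2s^3 - 37s^2 + 158s - 168 = (s^4 + 10s^3 + 41s^2 - 52s - 1344) + (-12s^3 - 78s^2 + 210s + 1176)
  s^4 + 10s^3 + 41s^2 - 52s - 1344 = (-(1/12)s - 7/24)(-12s^3 - 78s^2 + 210s + 1176) + ((143/4)s^2 + (429/4)s - 1001)
  -12s^3 - 78s^2 + 210s + 1176 = (-(48/143)s - 168/143)((143/4)s^2 + (429/4)s - 1001) + (0)
Last nonzero remainder: (143/4)s^2 + (429/4)s - 1001. Dividing through by 143/4 gives the monic gcd s^2 + 3s - 28.

-28 + 3s + s^2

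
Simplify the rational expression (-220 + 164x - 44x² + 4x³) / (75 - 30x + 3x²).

Euclidean algorithm in ℚ[x]:
  4x³ - 44x² + 164x - 220 = ((4/3)x - 4/3)(3x² - 30x + 75) + (24x - 120)
  3x² - 30x + 75 = ((1/8)x - 5/8)(24x - 120) + (0)
Last nonzero remainder: 24x - 120. Dividing through by 24 gives the monic gcd x - 5.
Cancel x - 5 from numerator and denominator to get the reduced form.

(44 - 24x + 4x²)/(-15 + 3x)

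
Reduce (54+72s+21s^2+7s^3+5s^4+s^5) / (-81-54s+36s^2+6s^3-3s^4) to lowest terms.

(-18-s^2-s^3)/(27-18s+3s^2)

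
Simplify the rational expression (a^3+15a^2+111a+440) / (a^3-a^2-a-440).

Repeated division with remainder:
  a^3+15a^2+111a+440 = (a^3-a^2-a-440) + (16a^2+112a+880)
  a^3-a^2-a-440 = ((1/16)a-1/2)(16a^2+112a+880) + (0)
Last nonzero remainder: 16a^2+112a+880. Dividing through by 16 gives the monic gcd a^2+7a+55.
Cancel a^2+7a+55 from numerator and denominator to get the reduced form.

(a+8)/(a-8)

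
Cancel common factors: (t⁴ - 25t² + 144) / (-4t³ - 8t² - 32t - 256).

(-t³ + 4t² + 9t - 36)/(4t² - 8t + 64)

Repeated division with remainder:
  t⁴ - 25t² + 144 = (-(1/4)t + 1/2)(-4t³ - 8t² - 32t - 256) + (-29t² - 48t + 272)
  -4t³ - 8t² - 32t - 256 = ((4/29)t + 40/841)(-29t² - 48t + 272) + (-(56544/841)t - 226176/841)
  -29t² - 48t + 272 = ((24389/56544)t - 14297/14136)(-(56544/841)t - 226176/841) + (0)
Last nonzero remainder: -(56544/841)t - 226176/841. Dividing through by -56544/841 gives the monic gcd t + 4.
Cancel t + 4 from numerator and denominator to get the reduced form.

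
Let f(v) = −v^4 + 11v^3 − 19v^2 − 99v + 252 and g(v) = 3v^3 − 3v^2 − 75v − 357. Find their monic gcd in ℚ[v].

v − 7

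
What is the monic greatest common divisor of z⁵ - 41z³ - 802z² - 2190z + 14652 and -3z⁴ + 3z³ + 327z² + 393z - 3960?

z² - 14z + 33

Repeated division with remainder:
  z⁵ - 41z³ - 802z² - 2190z + 14652 = (-(1/3)z - 1/3)(-3z⁴ + 3z³ + 327z² + 393z - 3960) + (69z³ - 562z² - 3379z + 13332)
  -3z⁴ + 3z³ + 327z² + 393z - 3960 = (-(1/23)z - 493/1587)(69z³ - 562z² - 3379z + 13332) + ((8732/1587)z² - (122248/1587)z + 96052/529)
  69z³ - 562z² - 3379z + 13332 = ((109503/8732)z + 160287/2183)((8732/1587)z² - (122248/1587)z + 96052/529) + (0)
Last nonzero remainder: (8732/1587)z² - (122248/1587)z + 96052/529. Dividing through by 8732/1587 gives the monic gcd z² - 14z + 33.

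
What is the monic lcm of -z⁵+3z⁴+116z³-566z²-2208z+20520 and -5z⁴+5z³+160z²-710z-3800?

z⁷+6z⁶-123z⁵-538z⁴+4982z³+10672z²-140520z-410400

Euclidean algorithm in ℚ[z]:
  -z⁵+3z⁴+116z³-566z²-2208z+20520 = ((1/5)z-2/5)(-5z⁴+5z³+160z²-710z-3800) + (86z³-360z²-1732z+19000)
  -5z⁴+5z³+160z²-710z-3800 = (-(5/86)z-685/3698)(86z³-360z²-1732z+19000) + (-(13650/1849)z²+(136500/1849)z-518700/1849)
  86z³-360z²-1732z+19000 = (-(79507/6825)z-18490/273)(-(13650/1849)z²+(136500/1849)z-518700/1849) + (0)
Last nonzero remainder: -(13650/1849)z²+(136500/1849)z-518700/1849. Dividing through by -13650/1849 gives the monic gcd z²-10z+38.
Then lcm(f, g) = f·g / gcd(f, g); expanding and making the result monic gives the answer.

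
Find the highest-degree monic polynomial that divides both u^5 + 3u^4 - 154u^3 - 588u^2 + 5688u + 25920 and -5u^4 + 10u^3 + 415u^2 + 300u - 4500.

Repeated division with remainder:
  u^5 + 3u^4 - 154u^3 - 588u^2 + 5688u + 25920 = (-(1/5)u - 1)(-5u^4 + 10u^3 + 415u^2 + 300u - 4500) + (-61u^3 - 113u^2 + 5088u + 21420)
  -5u^4 + 10u^3 + 415u^2 + 300u - 4500 = ((5/61)u - 1175/3721)(-61u^3 - 113u^2 + 5088u + 21420) + (-(140400/3721)u^2 + (561600/3721)u + 8424000/3721)
  -61u^3 - 113u^2 + 5088u + 21420 = ((226981/140400)u + 442799/46800)(-(140400/3721)u^2 + (561600/3721)u + 8424000/3721) + (0)
Last nonzero remainder: -(140400/3721)u^2 + (561600/3721)u + 8424000/3721. Dividing through by -140400/3721 gives the monic gcd u^2 - 4u - 60.

u^2 - 4u - 60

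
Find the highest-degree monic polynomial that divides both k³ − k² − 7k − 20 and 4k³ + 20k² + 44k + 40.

By polynomial division,
  k³ − k² − 7k − 20 = (1/4)(4k³ + 20k² + 44k + 40) + (−6k² − 18k − 30)
  4k³ + 20k² + 44k + 40 = (−(2/3)k − 4/3)(−6k² − 18k − 30) + (0)
Last nonzero remainder: −6k² − 18k − 30. Dividing through by −6 gives the monic gcd k² + 3k + 5.

k² + 3k + 5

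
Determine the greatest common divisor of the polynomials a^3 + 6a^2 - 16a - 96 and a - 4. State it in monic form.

Euclidean algorithm in ℚ[a]:
  a^3 + 6a^2 - 16a - 96 = (a^2 + 10a + 24)(a - 4) + (0)
The last nonzero remainder a - 4 is already monic.

a - 4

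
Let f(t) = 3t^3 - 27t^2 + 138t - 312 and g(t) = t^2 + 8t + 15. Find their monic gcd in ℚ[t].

1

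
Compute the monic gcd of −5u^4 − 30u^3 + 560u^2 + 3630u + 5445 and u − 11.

u − 11

Apply the Euclidean algorithm:
  −5u^4 − 30u^3 + 560u^2 + 3630u + 5445 = (−5u^3 − 85u^2 − 375u − 495)(u − 11) + (0)
The last nonzero remainder u − 11 is already monic.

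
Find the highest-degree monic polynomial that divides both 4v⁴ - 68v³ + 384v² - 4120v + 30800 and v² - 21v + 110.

Repeated division with remainder:
  4v⁴ - 68v³ + 384v² - 4120v + 30800 = (4v² + 16v + 280)(v² - 21v + 110) + (0)
The last nonzero remainder v² - 21v + 110 is already monic.

v² - 21v + 110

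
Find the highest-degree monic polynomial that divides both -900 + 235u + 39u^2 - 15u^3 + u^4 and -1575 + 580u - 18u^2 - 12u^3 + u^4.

-225 + 115u - 19u^2 + u^3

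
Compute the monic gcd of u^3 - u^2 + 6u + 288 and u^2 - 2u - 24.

By polynomial division,
  u^3 - u^2 + 6u + 288 = (u + 1)(u^2 - 2u - 24) + (32u + 312)
  u^2 - 2u - 24 = ((1/32)u - 47/128)(32u + 312) + (1449/16)
  32u + 312 = ((512/1449)u + 1664/483)(1449/16) + (0)
The last nonzero remainder is the constant 1449/16, so the polynomials are coprime and gcd = 1.

1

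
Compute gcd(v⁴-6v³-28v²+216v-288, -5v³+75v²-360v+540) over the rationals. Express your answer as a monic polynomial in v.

v-6

Repeated division with remainder:
  v⁴-6v³-28v²+216v-288 = (-(1/5)v-9/5)(-5v³+75v²-360v+540) + (35v²-324v+684)
  -5v³+75v²-360v+540 = (-(1/7)v+201/245)(35v²-324v+684) + ((864/245)v-5184/245)
  35v²-324v+684 = ((8575/864)v-4655/144)((864/245)v-5184/245) + (0)
Last nonzero remainder: (864/245)v-5184/245. Dividing through by 864/245 gives the monic gcd v-6.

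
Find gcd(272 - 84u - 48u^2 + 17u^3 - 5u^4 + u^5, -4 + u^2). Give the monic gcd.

-4 + u^2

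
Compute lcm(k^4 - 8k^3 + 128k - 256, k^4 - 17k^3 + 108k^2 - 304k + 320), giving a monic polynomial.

Repeated division with remainder:
  k^4 - 8k^3 + 128k - 256 = (k^4 - 17k^3 + 108k^2 - 304k + 320) + (9k^3 - 108k^2 + 432k - 576)
  k^4 - 17k^3 + 108k^2 - 304k + 320 = ((1/9)k - 5/9)(9k^3 - 108k^2 + 432k - 576) + (0)
Last nonzero remainder: 9k^3 - 108k^2 + 432k - 576. Dividing through by 9 gives the monic gcd k^3 - 12k^2 + 48k - 64.
Then lcm(f, g) = f·g / gcd(f, g); expanding and making the result monic gives the answer.

k^5 - 13k^4 + 40k^3 + 128k^2 - 896k + 1280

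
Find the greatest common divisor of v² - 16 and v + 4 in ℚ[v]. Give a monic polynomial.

Apply the Euclidean algorithm:
  v² - 16 = (v - 4)(v + 4) + (0)
The last nonzero remainder v + 4 is already monic.

v + 4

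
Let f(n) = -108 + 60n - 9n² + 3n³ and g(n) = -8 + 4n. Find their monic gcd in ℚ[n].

Euclidean algorithm in ℚ[n]:
  3n³ - 9n² + 60n - 108 = ((3/4)n² - (3/4)n + 27/2)(4n - 8) + (0)
Last nonzero remainder: 4n - 8. Dividing through by 4 gives the monic gcd n - 2.

-2 + n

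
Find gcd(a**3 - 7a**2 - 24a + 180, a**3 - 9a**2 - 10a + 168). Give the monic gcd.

a - 6

Apply the Euclidean algorithm:
  a**3 - 7a**2 - 24a + 180 = (a**3 - 9a**2 - 10a + 168) + (2a**2 - 14a + 12)
  a**3 - 9a**2 - 10a + 168 = ((1/2)a - 1)(2a**2 - 14a + 12) + (-30a + 180)
  2a**2 - 14a + 12 = (-(1/15)a + 1/15)(-30a + 180) + (0)
Last nonzero remainder: -30a + 180. Dividing through by -30 gives the monic gcd a - 6.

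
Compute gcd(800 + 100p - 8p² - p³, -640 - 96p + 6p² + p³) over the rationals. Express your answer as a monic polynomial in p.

By polynomial division,
  -p³ - 8p² + 100p + 800 = (-1)(p³ + 6p² - 96p - 640) + (-2p² + 4p + 160)
  p³ + 6p² - 96p - 640 = (-(1/2)p - 4)(-2p² + 4p + 160) + (0)
Last nonzero remainder: -2p² + 4p + 160. Dividing through by -2 gives the monic gcd p² - 2p - 80.

-80 - 2p + p²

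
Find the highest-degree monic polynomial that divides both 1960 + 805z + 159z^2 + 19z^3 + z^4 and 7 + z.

7 + z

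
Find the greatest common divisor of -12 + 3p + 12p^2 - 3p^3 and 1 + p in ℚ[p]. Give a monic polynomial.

Euclidean algorithm in ℚ[p]:
  -3p^3 + 12p^2 + 3p - 12 = (-3p^2 + 15p - 12)(p + 1) + (0)
The last nonzero remainder p + 1 is already monic.

1 + p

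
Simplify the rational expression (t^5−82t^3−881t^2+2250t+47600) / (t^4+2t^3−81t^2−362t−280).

(t^3+3t^2−3t−680)/(t^2+5t+4)

By polynomial division,
  t^5−82t^3−881t^2+2250t+47600 = (t−2)(t^4+2t^3−81t^2−362t−280) + (3t^3−681t^2+1806t+47040)
  t^4+2t^3−81t^2−362t−280 = ((1/3)t+229/3)(3t^3−681t^2+1806t+47040) + (51300t^2−153900t−3591000)
  3t^3−681t^2+1806t+47040 = ((1/17100)t−56/4275)(51300t^2−153900t−3591000) + (0)
Last nonzero remainder: 51300t^2−153900t−3591000. Dividing through by 51300 gives the monic gcd t^2−3t−70.
Cancel t^2−3t−70 from numerator and denominator to get the reduced form.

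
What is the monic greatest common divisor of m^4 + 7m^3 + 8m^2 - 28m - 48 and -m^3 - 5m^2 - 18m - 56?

Euclidean algorithm in ℚ[m]:
  m^4 + 7m^3 + 8m^2 - 28m - 48 = (-m - 2)(-m^3 - 5m^2 - 18m - 56) + (-20m^2 - 120m - 160)
  -m^3 - 5m^2 - 18m - 56 = ((1/20)m - 1/20)(-20m^2 - 120m - 160) + (-16m - 64)
  -20m^2 - 120m - 160 = ((5/4)m + 5/2)(-16m - 64) + (0)
Last nonzero remainder: -16m - 64. Dividing through by -16 gives the monic gcd m + 4.

m + 4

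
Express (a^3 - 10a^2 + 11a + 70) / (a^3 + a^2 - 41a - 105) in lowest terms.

(a^2 - 3a - 10)/(a^2 + 8a + 15)

Repeated division with remainder:
  a^3 - 10a^2 + 11a + 70 = (a^3 + a^2 - 41a - 105) + (-11a^2 + 52a + 175)
  a^3 + a^2 - 41a - 105 = (-(1/11)a - 63/121)(-11a^2 + 52a + 175) + ((240/121)a - 1680/121)
  -11a^2 + 52a + 175 = (-(1331/240)a - 605/48)((240/121)a - 1680/121) + (0)
Last nonzero remainder: (240/121)a - 1680/121. Dividing through by 240/121 gives the monic gcd a - 7.
Cancel a - 7 from numerator and denominator to get the reduced form.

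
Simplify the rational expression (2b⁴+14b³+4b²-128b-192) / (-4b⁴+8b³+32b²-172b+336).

(-b²-6b-8)/(2b²-6b+14)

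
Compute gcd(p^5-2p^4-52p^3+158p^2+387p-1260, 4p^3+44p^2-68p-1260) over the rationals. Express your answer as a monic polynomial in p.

By polynomial division,
  p^5-2p^4-52p^3+158p^2+387p-1260 = ((1/4)p^2-(13/4)p+27)(4p^3+44p^2-68p-1260) + (-936p^2-1872p+32760)
  4p^3+44p^2-68p-1260 = (-(1/234)p-1/26)(-936p^2-1872p+32760) + (0)
Last nonzero remainder: -936p^2-1872p+32760. Dividing through by -936 gives the monic gcd p^2+2p-35.

p^2+2p-35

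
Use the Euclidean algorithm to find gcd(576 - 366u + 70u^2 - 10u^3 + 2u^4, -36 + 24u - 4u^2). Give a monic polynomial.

Repeated division with remainder:
  2u^4 - 10u^3 + 70u^2 - 366u + 576 = (-(1/2)u^2 - (1/2)u - 16)(-4u^2 + 24u - 36) + (0)
Last nonzero remainder: -4u^2 + 24u - 36. Dividing through by -4 gives the monic gcd u^2 - 6u + 9.

9 - 6u + u^2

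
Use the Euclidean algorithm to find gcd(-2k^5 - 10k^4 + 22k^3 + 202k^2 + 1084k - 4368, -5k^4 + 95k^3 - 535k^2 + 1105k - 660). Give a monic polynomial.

Apply the Euclidean algorithm:
  -2k^5 - 10k^4 + 22k^3 + 202k^2 + 1084k - 4368 = ((2/5)k + 48/5)(-5k^4 + 95k^3 - 535k^2 + 1105k - 660) + (-676k^3 + 4896k^2 - 9260k + 1968)
  -5k^4 + 95k^3 - 535k^2 + 1105k - 660 = ((5/676)k - 9935/114244)(-676k^3 + 4896k^2 - 9260k + 1968) + (-(1163520/28561)k^2 + (8144640/28561)k - 13962240/28561)
  -676k^3 + 4896k^2 - 9260k + 1968 = ((4826809/290880)k - 1171001/290880)(-(1163520/28561)k^2 + (8144640/28561)k - 13962240/28561) + (0)
Last nonzero remainder: -(1163520/28561)k^2 + (8144640/28561)k - 13962240/28561. Dividing through by -1163520/28561 gives the monic gcd k^2 - 7k + 12.

k^2 - 7k + 12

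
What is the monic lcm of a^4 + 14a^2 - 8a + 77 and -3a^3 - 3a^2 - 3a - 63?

a^5 + 3a^4 + 14a^3 + 34a^2 + 53a + 231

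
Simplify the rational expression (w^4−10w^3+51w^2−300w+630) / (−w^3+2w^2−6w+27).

(−w^3+7w^2−30w+210)/(w^2+w+9)

Repeated division with remainder:
  w^4−10w^3+51w^2−300w+630 = (−w+8)(−w^3+2w^2−6w+27) + (29w^2−225w+414)
  −w^3+2w^2−6w+27 = (−(1/29)w−167/841)(29w^2−225w+414) + (−(30615/841)w+91845/841)
  29w^2−225w+414 = (−(24389/30615)w+38686/10205)(−(30615/841)w+91845/841) + (0)
Last nonzero remainder: −(30615/841)w+91845/841. Dividing through by −30615/841 gives the monic gcd w−3.
Cancel w−3 from numerator and denominator to get the reduced form.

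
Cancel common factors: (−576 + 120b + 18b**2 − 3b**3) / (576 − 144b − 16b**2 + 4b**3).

(24 − 3b)/(−24 + 4b)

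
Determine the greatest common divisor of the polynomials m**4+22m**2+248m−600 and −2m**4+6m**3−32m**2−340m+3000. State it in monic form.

m**3+2m**2+26m+300

Euclidean algorithm in ℚ[m]:
  m**4+22m**2+248m−600 = (−1/2)(−2m**4+6m**3−32m**2−340m+3000) + (3m**3+6m**2+78m+900)
  −2m**4+6m**3−32m**2−340m+3000 = (−(2/3)m+10/3)(3m**3+6m**2+78m+900) + (0)
Last nonzero remainder: 3m**3+6m**2+78m+900. Dividing through by 3 gives the monic gcd m**3+2m**2+26m+300.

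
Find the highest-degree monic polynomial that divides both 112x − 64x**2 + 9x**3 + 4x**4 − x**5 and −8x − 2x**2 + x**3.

Euclidean algorithm in ℚ[x]:
  −x**5 + 4x**4 + 9x**3 − 64x**2 + 112x = (−x**2 + 2x + 5)(x**3 − 2x**2 − 8x) + (−38x**2 + 152x)
  x**3 − 2x**2 − 8x = (−(1/38)x − 1/19)(−38x**2 + 152x) + (0)
Last nonzero remainder: −38x**2 + 152x. Dividing through by −38 gives the monic gcd x**2 − 4x.

−4x + x**2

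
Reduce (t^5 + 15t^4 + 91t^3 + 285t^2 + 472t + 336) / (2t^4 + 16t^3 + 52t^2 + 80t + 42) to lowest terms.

(t^2 + 8t + 16)/(2t + 2)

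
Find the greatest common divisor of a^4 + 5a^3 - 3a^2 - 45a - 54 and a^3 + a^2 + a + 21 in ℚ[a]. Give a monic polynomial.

a + 3

By polynomial division,
  a^4 + 5a^3 - 3a^2 - 45a - 54 = (a + 4)(a^3 + a^2 + a + 21) + (-8a^2 - 70a - 138)
  a^3 + a^2 + a + 21 = (-(1/8)a + 31/32)(-8a^2 - 70a - 138) + ((825/16)a + 2475/16)
  -8a^2 - 70a - 138 = (-(128/825)a - 736/825)((825/16)a + 2475/16) + (0)
Last nonzero remainder: (825/16)a + 2475/16. Dividing through by 825/16 gives the monic gcd a + 3.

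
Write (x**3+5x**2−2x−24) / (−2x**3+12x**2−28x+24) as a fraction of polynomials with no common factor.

(−x**2−7x−12)/(2x**2−8x+12)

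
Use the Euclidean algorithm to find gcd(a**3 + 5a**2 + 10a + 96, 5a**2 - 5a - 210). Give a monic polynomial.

a + 6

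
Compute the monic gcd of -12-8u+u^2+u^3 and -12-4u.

1

By polynomial division,
  u^3+u^2-8u-12 = (-(1/4)u^2+(1/2)u+1/2)(-4u-12) + (-6)
  -4u-12 = ((2/3)u+2)(-6) + (0)
The last nonzero remainder is the constant -6, so the polynomials are coprime and gcd = 1.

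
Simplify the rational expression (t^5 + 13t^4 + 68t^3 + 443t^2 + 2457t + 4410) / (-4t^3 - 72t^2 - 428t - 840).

By polynomial division,
  t^5 + 13t^4 + 68t^3 + 443t^2 + 2457t + 4410 = (-(1/4)t^2 + (5/4)t - 51/4)(-4t^3 - 72t^2 - 428t - 840) + (-150t^2 - 1950t - 6300)
  -4t^3 - 72t^2 - 428t - 840 = ((2/75)t + 2/15)(-150t^2 - 1950t - 6300) + (0)
Last nonzero remainder: -150t^2 - 1950t - 6300. Dividing through by -150 gives the monic gcd t^2 + 13t + 42.
Cancel t^2 + 13t + 42 from numerator and denominator to get the reduced form.

(-t^3 - 26t - 105)/(4t + 20)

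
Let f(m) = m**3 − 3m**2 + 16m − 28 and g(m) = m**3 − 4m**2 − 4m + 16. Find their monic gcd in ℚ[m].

m − 2

Repeated division with remainder:
  m**3 − 3m**2 + 16m − 28 = (m**3 − 4m**2 − 4m + 16) + (m**2 + 20m − 44)
  m**3 − 4m**2 − 4m + 16 = (m − 24)(m**2 + 20m − 44) + (520m − 1040)
  m**2 + 20m − 44 = ((1/520)m + 11/260)(520m − 1040) + (0)
Last nonzero remainder: 520m − 1040. Dividing through by 520 gives the monic gcd m − 2.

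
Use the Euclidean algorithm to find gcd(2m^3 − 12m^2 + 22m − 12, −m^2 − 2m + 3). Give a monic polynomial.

m − 1

By polynomial division,
  2m^3 − 12m^2 + 22m − 12 = (−2m + 16)(−m^2 − 2m + 3) + (60m − 60)
  −m^2 − 2m + 3 = (−(1/60)m − 1/20)(60m − 60) + (0)
Last nonzero remainder: 60m − 60. Dividing through by 60 gives the monic gcd m − 1.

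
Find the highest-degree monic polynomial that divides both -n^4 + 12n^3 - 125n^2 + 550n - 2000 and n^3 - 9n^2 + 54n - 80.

Euclidean algorithm in ℚ[n]:
  -n^4 + 12n^3 - 125n^2 + 550n - 2000 = (-n + 3)(n^3 - 9n^2 + 54n - 80) + (-44n^2 + 308n - 1760)
  n^3 - 9n^2 + 54n - 80 = (-(1/44)n + 1/22)(-44n^2 + 308n - 1760) + (0)
Last nonzero remainder: -44n^2 + 308n - 1760. Dividing through by -44 gives the monic gcd n^2 - 7n + 40.

n^2 - 7n + 40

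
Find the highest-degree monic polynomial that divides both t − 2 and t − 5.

Euclidean algorithm in ℚ[t]:
  t − 2 = (t − 5) + (3)
  t − 5 = ((1/3)t − 5/3)(3) + (0)
The last nonzero remainder is the constant 3, so the polynomials are coprime and gcd = 1.

1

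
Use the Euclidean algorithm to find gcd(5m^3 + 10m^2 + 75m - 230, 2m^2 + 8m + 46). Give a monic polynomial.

m^2 + 4m + 23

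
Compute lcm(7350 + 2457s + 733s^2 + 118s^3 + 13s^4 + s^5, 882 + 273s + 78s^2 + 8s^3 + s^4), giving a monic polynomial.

Repeated division with remainder:
  s^5 + 13s^4 + 118s^3 + 733s^2 + 2457s + 7350 = (s + 5)(s^4 + 8s^3 + 78s^2 + 273s + 882) + (70s^2 + 210s + 2940)
  s^4 + 8s^3 + 78s^2 + 273s + 882 = ((1/70)s^2 + (1/14)s + 3/10)(70s^2 + 210s + 2940) + (0)
Last nonzero remainder: 70s^2 + 210s + 2940. Dividing through by 70 gives the monic gcd s^2 + 3s + 42.
Then lcm(f, g) = f·g / gcd(f, g); expanding and making the result monic gives the answer.

154350 + 88347s + 35028s^2 + 8600s^3 + 1596s^4 + 204s^5 + 18s^6 + s^7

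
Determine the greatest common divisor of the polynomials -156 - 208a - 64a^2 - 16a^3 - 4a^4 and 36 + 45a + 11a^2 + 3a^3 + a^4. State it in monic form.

Apply the Euclidean algorithm:
  -4a^4 - 16a^3 - 64a^2 - 208a - 156 = (-4)(a^4 + 3a^3 + 11a^2 + 45a + 36) + (-4a^3 - 20a^2 - 28a - 12)
  a^4 + 3a^3 + 11a^2 + 45a + 36 = (-(1/4)a + 1/2)(-4a^3 - 20a^2 - 28a - 12) + (14a^2 + 56a + 42)
  -4a^3 - 20a^2 - 28a - 12 = (-(2/7)a - 2/7)(14a^2 + 56a + 42) + (0)
Last nonzero remainder: 14a^2 + 56a + 42. Dividing through by 14 gives the monic gcd a^2 + 4a + 3.

3 + 4a + a^2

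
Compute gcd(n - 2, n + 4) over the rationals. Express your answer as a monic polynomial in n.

By polynomial division,
  n - 2 = (n + 4) + (-6)
  n + 4 = (-(1/6)n - 2/3)(-6) + (0)
The last nonzero remainder is the constant -6, so the polynomials are coprime and gcd = 1.

1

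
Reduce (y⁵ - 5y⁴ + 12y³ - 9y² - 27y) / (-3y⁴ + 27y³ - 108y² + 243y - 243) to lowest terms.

(-y² - y)/(3y - 9)

Repeated division with remainder:
  y⁵ - 5y⁴ + 12y³ - 9y² - 27y = (-(1/3)y - 4/3)(-3y⁴ + 27y³ - 108y² + 243y - 243) + (12y³ - 72y² + 216y - 324)
  -3y⁴ + 27y³ - 108y² + 243y - 243 = (-(1/4)y + 3/4)(12y³ - 72y² + 216y - 324) + (0)
Last nonzero remainder: 12y³ - 72y² + 216y - 324. Dividing through by 12 gives the monic gcd y³ - 6y² + 18y - 27.
Cancel y³ - 6y² + 18y - 27 from numerator and denominator to get the reduced form.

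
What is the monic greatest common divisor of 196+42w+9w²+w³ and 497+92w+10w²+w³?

Apply the Euclidean algorithm:
  w³+9w²+42w+196 = (w³+10w²+92w+497) + (-w²-50w-301)
  w³+10w²+92w+497 = (-w+40)(-w²-50w-301) + (1791w+12537)
  -w²-50w-301 = (-(1/1791)w-43/1791)(1791w+12537) + (0)
Last nonzero remainder: 1791w+12537. Dividing through by 1791 gives the monic gcd w+7.

7+w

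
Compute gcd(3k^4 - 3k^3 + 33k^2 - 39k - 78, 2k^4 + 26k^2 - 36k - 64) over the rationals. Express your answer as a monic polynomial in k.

k^2 - k - 2

Apply the Euclidean algorithm:
  3k^4 - 3k^3 + 33k^2 - 39k - 78 = (3/2)(2k^4 + 26k^2 - 36k - 64) + (-3k^3 - 6k^2 + 15k + 18)
  2k^4 + 26k^2 - 36k - 64 = (-(2/3)k + 4/3)(-3k^3 - 6k^2 + 15k + 18) + (44k^2 - 44k - 88)
  -3k^3 - 6k^2 + 15k + 18 = (-(3/44)k - 9/44)(44k^2 - 44k - 88) + (0)
Last nonzero remainder: 44k^2 - 44k - 88. Dividing through by 44 gives the monic gcd k^2 - k - 2.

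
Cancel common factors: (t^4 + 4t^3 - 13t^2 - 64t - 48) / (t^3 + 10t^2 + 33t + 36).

(t^2 - 3t - 4)/(t + 3)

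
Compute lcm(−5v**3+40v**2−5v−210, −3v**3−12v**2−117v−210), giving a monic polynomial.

v**5−6v**4+20v**3−236v**2+119v+1470

Repeated division with remainder:
  −5v**3+40v**2−5v−210 = (5/3)(−3v**3−12v**2−117v−210) + (60v**2+190v+140)
  −3v**3−12v**2−117v−210 = (−(1/20)v−1/24)(60v**2+190v+140) + (−(1225/12)v−1225/6)
  60v**2+190v+140 = (−(144/245)v−24/35)(−(1225/12)v−1225/6) + (0)
Last nonzero remainder: −(1225/12)v−1225/6. Dividing through by −1225/12 gives the monic gcd v+2.
Then lcm(f, g) = f·g / gcd(f, g); expanding and making the result monic gives the answer.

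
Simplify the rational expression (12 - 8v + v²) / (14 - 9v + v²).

(-6 + v)/(-7 + v)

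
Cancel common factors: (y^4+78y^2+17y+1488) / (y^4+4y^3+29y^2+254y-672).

Apply the Euclidean algorithm:
  y^4+78y^2+17y+1488 = (y^4+4y^3+29y^2+254y-672) + (-4y^3+49y^2-237y+2160)
  y^4+4y^3+29y^2+254y-672 = (-(1/4)y-65/16)(-4y^3+49y^2-237y+2160) + ((2701/16)y^2-(2701/16)y+8103)
  -4y^3+49y^2-237y+2160 = (-(64/2701)y+720/2701)((2701/16)y^2-(2701/16)y+8103) + (0)
Last nonzero remainder: (2701/16)y^2-(2701/16)y+8103. Dividing through by 2701/16 gives the monic gcd y^2-y+48.
Cancel y^2-y+48 from numerator and denominator to get the reduced form.

(y^2+y+31)/(y^2+5y-14)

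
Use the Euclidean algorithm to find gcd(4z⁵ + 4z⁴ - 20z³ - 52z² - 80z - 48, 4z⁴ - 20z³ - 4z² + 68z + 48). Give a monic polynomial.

z² - 2z - 3

By polynomial division,
  4z⁵ + 4z⁴ - 20z³ - 52z² - 80z - 48 = (z + 6)(4z⁴ - 20z³ - 4z² + 68z + 48) + (104z³ - 96z² - 536z - 336)
  4z⁴ - 20z³ - 4z² + 68z + 48 = ((1/26)z - 53/338)(104z³ - 96z² - 536z - 336) + ((264/169)z² - (528/169)z - 792/169)
  104z³ - 96z² - 536z - 336 = ((2197/33)z + 2366/33)((264/169)z² - (528/169)z - 792/169) + (0)
Last nonzero remainder: (264/169)z² - (528/169)z - 792/169. Dividing through by 264/169 gives the monic gcd z² - 2z - 3.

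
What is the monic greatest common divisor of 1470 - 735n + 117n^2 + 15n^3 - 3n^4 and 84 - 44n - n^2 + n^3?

7 + n

Apply the Euclidean algorithm:
  -3n^4 + 15n^3 + 117n^2 - 735n + 1470 = (-3n + 12)(n^3 - n^2 - 44n + 84) + (-3n^2 + 45n + 462)
  n^3 - n^2 - 44n + 84 = (-(1/3)n - 14/3)(-3n^2 + 45n + 462) + (320n + 2240)
  -3n^2 + 45n + 462 = (-(3/320)n + 33/160)(320n + 2240) + (0)
Last nonzero remainder: 320n + 2240. Dividing through by 320 gives the monic gcd n + 7.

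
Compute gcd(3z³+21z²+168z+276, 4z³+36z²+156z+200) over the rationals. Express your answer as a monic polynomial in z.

z+2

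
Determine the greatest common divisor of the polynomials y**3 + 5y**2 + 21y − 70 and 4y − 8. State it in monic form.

y − 2

Apply the Euclidean algorithm:
  y**3 + 5y**2 + 21y − 70 = ((1/4)y**2 + (7/4)y + 35/4)(4y − 8) + (0)
Last nonzero remainder: 4y − 8. Dividing through by 4 gives the monic gcd y − 2.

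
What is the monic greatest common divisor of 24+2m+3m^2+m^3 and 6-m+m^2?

6-m+m^2

Euclidean algorithm in ℚ[m]:
  m^3+3m^2+2m+24 = (m+4)(m^2-m+6) + (0)
The last nonzero remainder m^2-m+6 is already monic.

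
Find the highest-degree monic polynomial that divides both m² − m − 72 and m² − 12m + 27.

m − 9

Repeated division with remainder:
  m² − m − 72 = (m² − 12m + 27) + (11m − 99)
  m² − 12m + 27 = ((1/11)m − 3/11)(11m − 99) + (0)
Last nonzero remainder: 11m − 99. Dividing through by 11 gives the monic gcd m − 9.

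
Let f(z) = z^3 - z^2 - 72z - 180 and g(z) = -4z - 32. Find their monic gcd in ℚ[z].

1

Apply the Euclidean algorithm:
  z^3 - z^2 - 72z - 180 = (-(1/4)z^2 + (9/4)z)(-4z - 32) + (-180)
  -4z - 32 = ((1/45)z + 8/45)(-180) + (0)
The last nonzero remainder is the constant -180, so the polynomials are coprime and gcd = 1.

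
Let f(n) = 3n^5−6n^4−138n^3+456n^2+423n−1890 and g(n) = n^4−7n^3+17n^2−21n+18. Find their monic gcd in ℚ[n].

Apply the Euclidean algorithm:
  3n^5−6n^4−138n^3+456n^2+423n−1890 = (3n+15)(n^4−7n^3+17n^2−21n+18) + (−84n^3+264n^2+684n−2160)
  n^4−7n^3+17n^2−21n+18 = (−(1/84)n+9/196)(−84n^3+264n^2+684n−2160) + ((638/49)n^2−(3828/49)n+5742/49)
  −84n^3+264n^2+684n−2160 = (−(2058/319)n−5880/319)((638/49)n^2−(3828/49)n+5742/49) + (0)
Last nonzero remainder: (638/49)n^2−(3828/49)n+5742/49. Dividing through by 638/49 gives the monic gcd n^2−6n+9.

n^2−6n+9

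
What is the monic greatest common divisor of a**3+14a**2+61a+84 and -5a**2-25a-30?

Apply the Euclidean algorithm:
  a**3+14a**2+61a+84 = (-(1/5)a-9/5)(-5a**2-25a-30) + (10a+30)
  -5a**2-25a-30 = (-(1/2)a-1)(10a+30) + (0)
Last nonzero remainder: 10a+30. Dividing through by 10 gives the monic gcd a+3.

a+3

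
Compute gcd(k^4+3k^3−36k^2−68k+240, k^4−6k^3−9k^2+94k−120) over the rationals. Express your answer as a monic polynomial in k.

Repeated division with remainder:
  k^4+3k^3−36k^2−68k+240 = (k^4−6k^3−9k^2+94k−120) + (9k^3−27k^2−162k+360)
  k^4−6k^3−9k^2+94k−120 = ((1/9)k−1/3)(9k^3−27k^2−162k+360) + (0)
Last nonzero remainder: 9k^3−27k^2−162k+360. Dividing through by 9 gives the monic gcd k^3−3k^2−18k+40.

k^3−3k^2−18k+40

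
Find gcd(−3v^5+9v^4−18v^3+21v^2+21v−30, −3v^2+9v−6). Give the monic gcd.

Apply the Euclidean algorithm:
  −3v^5+9v^4−18v^3+21v^2+21v−30 = (v^3+4v+5)(−3v^2+9v−6) + (0)
Last nonzero remainder: −3v^2+9v−6. Dividing through by −3 gives the monic gcd v^2−3v+2.

v^2−3v+2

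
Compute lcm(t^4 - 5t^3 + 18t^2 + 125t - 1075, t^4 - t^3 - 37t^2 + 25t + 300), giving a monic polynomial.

t^6 - 6t^5 + 11t^4 + 167t^3 - 1416t^2 - 425t + 12900

Euclidean algorithm in ℚ[t]:
  t^4 - 5t^3 + 18t^2 + 125t - 1075 = (t^4 - t^3 - 37t^2 + 25t + 300) + (-4t^3 + 55t^2 + 100t - 1375)
  t^4 - t^3 - 37t^2 + 25t + 300 = (-(1/4)t - 51/16)(-4t^3 + 55t^2 + 100t - 1375) + ((2613/16)t^2 - 65325/16)
  -4t^3 + 55t^2 + 100t - 1375 = (-(64/2613)t + 880/2613)((2613/16)t^2 - 65325/16) + (0)
Last nonzero remainder: (2613/16)t^2 - 65325/16. Dividing through by 2613/16 gives the monic gcd t^2 - 25.
Then lcm(f, g) = f·g / gcd(f, g); expanding and making the result monic gives the answer.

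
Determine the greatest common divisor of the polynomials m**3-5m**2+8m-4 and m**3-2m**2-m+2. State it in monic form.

m**2-3m+2

Repeated division with remainder:
  m**3-5m**2+8m-4 = (m**3-2m**2-m+2) + (-3m**2+9m-6)
  m**3-2m**2-m+2 = (-(1/3)m-1/3)(-3m**2+9m-6) + (0)
Last nonzero remainder: -3m**2+9m-6. Dividing through by -3 gives the monic gcd m**2-3m+2.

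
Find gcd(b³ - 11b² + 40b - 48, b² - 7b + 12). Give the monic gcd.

Euclidean algorithm in ℚ[b]:
  b³ - 11b² + 40b - 48 = (b - 4)(b² - 7b + 12) + (0)
The last nonzero remainder b² - 7b + 12 is already monic.

b² - 7b + 12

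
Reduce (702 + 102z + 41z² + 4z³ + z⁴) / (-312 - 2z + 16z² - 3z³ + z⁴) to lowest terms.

(27 + 6z + z²)/(-12 - z + z²)

Euclidean algorithm in ℚ[z]:
  z⁴ + 4z³ + 41z² + 102z + 702 = (z⁴ - 3z³ + 16z² - 2z - 312) + (7z³ + 25z² + 104z + 1014)
  z⁴ - 3z³ + 16z² - 2z - 312 = ((1/7)z - 46/49)(7z³ + 25z² + 104z + 1014) + ((1206/49)z² - (2412/49)z + 31356/49)
  7z³ + 25z² + 104z + 1014 = ((343/1206)z + 637/402)((1206/49)z² - (2412/49)z + 31356/49) + (0)
Last nonzero remainder: (1206/49)z² - (2412/49)z + 31356/49. Dividing through by 1206/49 gives the monic gcd z² - 2z + 26.
Cancel z² - 2z + 26 from numerator and denominator to get the reduced form.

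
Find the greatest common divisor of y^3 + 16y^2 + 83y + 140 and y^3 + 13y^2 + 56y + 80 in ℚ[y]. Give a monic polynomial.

y^2 + 9y + 20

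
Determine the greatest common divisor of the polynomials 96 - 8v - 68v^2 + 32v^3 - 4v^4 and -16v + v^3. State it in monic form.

-4 + v

Euclidean algorithm in ℚ[v]:
  -4v^4 + 32v^3 - 68v^2 - 8v + 96 = (-4v + 32)(v^3 - 16v) + (-132v^2 + 504v + 96)
  v^3 - 16v = (-(1/132)v - 7/242)(-132v^2 + 504v + 96) + (-(84/121)v + 336/121)
  -132v^2 + 504v + 96 = ((1331/7)v + 242/7)(-(84/121)v + 336/121) + (0)
Last nonzero remainder: -(84/121)v + 336/121. Dividing through by -84/121 gives the monic gcd v - 4.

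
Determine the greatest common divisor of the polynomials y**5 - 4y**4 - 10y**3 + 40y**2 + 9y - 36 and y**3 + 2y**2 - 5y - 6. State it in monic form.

Apply the Euclidean algorithm:
  y**5 - 4y**4 - 10y**3 + 40y**2 + 9y - 36 = (y**2 - 6y + 7)(y**3 + 2y**2 - 5y - 6) + (2y**2 + 8y + 6)
  y**3 + 2y**2 - 5y - 6 = ((1/2)y - 1)(2y**2 + 8y + 6) + (0)
Last nonzero remainder: 2y**2 + 8y + 6. Dividing through by 2 gives the monic gcd y**2 + 4y + 3.

y**2 + 4y + 3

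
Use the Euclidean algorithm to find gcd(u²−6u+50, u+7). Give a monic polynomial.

1

Repeated division with remainder:
  u²−6u+50 = (u−13)(u+7) + (141)
  u+7 = ((1/141)u+7/141)(141) + (0)
The last nonzero remainder is the constant 141, so the polynomials are coprime and gcd = 1.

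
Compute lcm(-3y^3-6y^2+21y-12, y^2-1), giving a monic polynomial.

y^4+3y^3-5y^2-3y+4

Repeated division with remainder:
  -3y^3-6y^2+21y-12 = (-3y-6)(y^2-1) + (18y-18)
  y^2-1 = ((1/18)y+1/18)(18y-18) + (0)
Last nonzero remainder: 18y-18. Dividing through by 18 gives the monic gcd y-1.
Then lcm(f, g) = f·g / gcd(f, g); expanding and making the result monic gives the answer.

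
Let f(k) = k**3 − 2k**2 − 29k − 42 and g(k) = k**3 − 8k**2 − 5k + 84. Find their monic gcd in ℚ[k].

k**2 − 4k − 21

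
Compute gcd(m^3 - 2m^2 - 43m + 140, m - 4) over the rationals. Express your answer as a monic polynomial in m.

m - 4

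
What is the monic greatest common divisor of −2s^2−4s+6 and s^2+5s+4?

1

Euclidean algorithm in ℚ[s]:
  −2s^2−4s+6 = (−2)(s^2+5s+4) + (6s+14)
  s^2+5s+4 = ((1/6)s+4/9)(6s+14) + (−20/9)
  6s+14 = (−(27/10)s−63/10)(−20/9) + (0)
The last nonzero remainder is the constant −20/9, so the polynomials are coprime and gcd = 1.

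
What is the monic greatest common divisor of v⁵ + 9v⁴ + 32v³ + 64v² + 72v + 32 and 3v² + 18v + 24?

Repeated division with remainder:
  v⁵ + 9v⁴ + 32v³ + 64v² + 72v + 32 = ((1/3)v³ + v² + 2v + 4/3)(3v² + 18v + 24) + (0)
Last nonzero remainder: 3v² + 18v + 24. Dividing through by 3 gives the monic gcd v² + 6v + 8.

v² + 6v + 8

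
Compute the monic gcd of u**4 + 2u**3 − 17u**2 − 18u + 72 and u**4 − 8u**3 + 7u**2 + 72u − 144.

Euclidean algorithm in ℚ[u]:
  u**4 + 2u**3 − 17u**2 − 18u + 72 = (u**4 − 8u**3 + 7u**2 + 72u − 144) + (10u**3 − 24u**2 − 90u + 216)
  u**4 − 8u**3 + 7u**2 + 72u − 144 = ((1/10)u − 14/25)(10u**3 − 24u**2 − 90u + 216) + ((64/25)u**2 − 576/25)
  10u**3 − 24u**2 − 90u + 216 = ((125/32)u − 75/8)((64/25)u**2 − 576/25) + (0)
Last nonzero remainder: (64/25)u**2 − 576/25. Dividing through by 64/25 gives the monic gcd u**2 − 9.

u**2 − 9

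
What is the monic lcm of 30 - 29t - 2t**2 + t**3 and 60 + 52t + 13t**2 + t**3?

360 - 108t - 226t**2 - 33t**3 + 6t**4 + t**5

Euclidean algorithm in ℚ[t]:
  t**3 - 2t**2 - 29t + 30 = (t**3 + 13t**2 + 52t + 60) + (-15t**2 - 81t - 30)
  t**3 + 13t**2 + 52t + 60 = (-(1/15)t - 38/75)(-15t**2 - 81t - 30) + ((224/25)t + 224/5)
  -15t**2 - 81t - 30 = (-(375/224)t - 75/112)((224/25)t + 224/5) + (0)
Last nonzero remainder: (224/25)t + 224/5. Dividing through by 224/25 gives the monic gcd t + 5.
Then lcm(f, g) = f·g / gcd(f, g); expanding and making the result monic gives the answer.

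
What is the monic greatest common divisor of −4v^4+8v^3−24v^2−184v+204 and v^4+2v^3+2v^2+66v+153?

v^3−v^2+5v+51

Euclidean algorithm in ℚ[v]:
  −4v^4+8v^3−24v^2−184v+204 = (−4)(v^4+2v^3+2v^2+66v+153) + (16v^3−16v^2+80v+816)
  v^4+2v^3+2v^2+66v+153 = ((1/16)v+3/16)(16v^3−16v^2+80v+816) + (0)
Last nonzero remainder: 16v^3−16v^2+80v+816. Dividing through by 16 gives the monic gcd v^3−v^2+5v+51.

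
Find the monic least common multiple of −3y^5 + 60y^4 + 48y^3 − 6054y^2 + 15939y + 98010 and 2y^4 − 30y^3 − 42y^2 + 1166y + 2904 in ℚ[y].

y^6 − 16y^5 − 96y^4 + 1954y^3 + 2759y^2 − 53922y − 130680

By polynomial division,
  −3y^5 + 60y^4 + 48y^3 − 6054y^2 + 15939y + 98010 = (−(3/2)y + 15/2)(2y^4 − 30y^3 − 42y^2 + 1166y + 2904) + (210y^3 − 3990y^2 + 11550y + 76230)
  2y^4 − 30y^3 − 42y^2 + 1166y + 2904 = ((1/105)y + 4/105)(210y^3 − 3990y^2 + 11550y + 76230) + (0)
Last nonzero remainder: 210y^3 − 3990y^2 + 11550y + 76230. Dividing through by 210 gives the monic gcd y^3 − 19y^2 + 55y + 363.
Then lcm(f, g) = f·g / gcd(f, g); expanding and making the result monic gives the answer.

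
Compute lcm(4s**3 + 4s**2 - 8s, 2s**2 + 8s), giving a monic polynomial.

s**4 + 5s**3 + 2s**2 - 8s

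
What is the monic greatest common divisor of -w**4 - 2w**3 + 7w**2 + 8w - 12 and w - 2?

w - 2

Repeated division with remainder:
  -w**4 - 2w**3 + 7w**2 + 8w - 12 = (-w**3 - 4w**2 - w + 6)(w - 2) + (0)
The last nonzero remainder w - 2 is already monic.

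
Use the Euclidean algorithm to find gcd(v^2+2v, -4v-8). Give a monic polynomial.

v+2

By polynomial division,
  v^2+2v = (-(1/4)v)(-4v-8) + (0)
Last nonzero remainder: -4v-8. Dividing through by -4 gives the monic gcd v+2.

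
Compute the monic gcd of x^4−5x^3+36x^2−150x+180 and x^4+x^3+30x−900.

x^2+30

Apply the Euclidean algorithm:
  x^4−5x^3+36x^2−150x+180 = (x^4+x^3+30x−900) + (−6x^3+36x^2−180x+1080)
  x^4+x^3+30x−900 = (−(1/6)x−7/6)(−6x^3+36x^2−180x+1080) + (12x^2+360)
  −6x^3+36x^2−180x+1080 = (−(1/2)x+3)(12x^2+360) + (0)
Last nonzero remainder: 12x^2+360. Dividing through by 12 gives the monic gcd x^2+30.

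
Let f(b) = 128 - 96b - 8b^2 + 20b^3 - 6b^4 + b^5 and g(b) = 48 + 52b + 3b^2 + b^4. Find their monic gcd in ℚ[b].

16 - 4b + b^2

By polynomial division,
  b^5 - 6b^4 + 20b^3 - 8b^2 - 96b + 128 = (b - 6)(b^4 + 3b^2 + 52b + 48) + (17b^3 - 42b^2 + 168b + 416)
  b^4 + 3b^2 + 52b + 48 = ((1/17)b + 42/289)(17b^3 - 42b^2 + 168b + 416) + (-(225/289)b^2 + (900/289)b - 3600/289)
  17b^3 - 42b^2 + 168b + 416 = (-(4913/225)b - 7514/225)(-(225/289)b^2 + (900/289)b - 3600/289) + (0)
Last nonzero remainder: -(225/289)b^2 + (900/289)b - 3600/289. Dividing through by -225/289 gives the monic gcd b^2 - 4b + 16.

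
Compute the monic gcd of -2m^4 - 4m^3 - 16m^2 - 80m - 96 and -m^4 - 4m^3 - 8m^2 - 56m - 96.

m^3 + 8m + 24

By polynomial division,
  -2m^4 - 4m^3 - 16m^2 - 80m - 96 = (2)(-m^4 - 4m^3 - 8m^2 - 56m - 96) + (4m^3 + 32m + 96)
  -m^4 - 4m^3 - 8m^2 - 56m - 96 = (-(1/4)m - 1)(4m^3 + 32m + 96) + (0)
Last nonzero remainder: 4m^3 + 32m + 96. Dividing through by 4 gives the monic gcd m^3 + 8m + 24.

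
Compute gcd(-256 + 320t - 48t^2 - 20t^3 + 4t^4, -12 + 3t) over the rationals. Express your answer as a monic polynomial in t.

Euclidean algorithm in ℚ[t]:
  4t^4 - 20t^3 - 48t^2 + 320t - 256 = ((4/3)t^3 - (4/3)t^2 - (64/3)t + 64/3)(3t - 12) + (0)
Last nonzero remainder: 3t - 12. Dividing through by 3 gives the monic gcd t - 4.

-4 + t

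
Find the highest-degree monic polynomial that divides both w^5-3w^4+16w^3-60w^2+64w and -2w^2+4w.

Apply the Euclidean algorithm:
  w^5-3w^4+16w^3-60w^2+64w = (-(1/2)w^3+(1/2)w^2-7w+16)(-2w^2+4w) + (0)
Last nonzero remainder: -2w^2+4w. Dividing through by -2 gives the monic gcd w^2-2w.

w^2-2w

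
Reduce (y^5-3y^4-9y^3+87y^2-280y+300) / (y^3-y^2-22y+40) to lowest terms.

(y^3-6y^2+19y-30)/(y-4)

By polynomial division,
  y^5-3y^4-9y^3+87y^2-280y+300 = (y^2-2y+11)(y^3-y^2-22y+40) + (14y^2+42y-140)
  y^3-y^2-22y+40 = ((1/14)y-2/7)(14y^2+42y-140) + (0)
Last nonzero remainder: 14y^2+42y-140. Dividing through by 14 gives the monic gcd y^2+3y-10.
Cancel y^2+3y-10 from numerator and denominator to get the reduced form.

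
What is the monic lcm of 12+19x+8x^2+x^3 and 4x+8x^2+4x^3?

12x+31x^2+27x^3+9x^4+x^5

Apply the Euclidean algorithm:
  x^3+8x^2+19x+12 = (1/4)(4x^3+8x^2+4x) + (6x^2+18x+12)
  4x^3+8x^2+4x = ((2/3)x−2/3)(6x^2+18x+12) + (8x+8)
  6x^2+18x+12 = ((3/4)x+3/2)(8x+8) + (0)
Last nonzero remainder: 8x+8. Dividing through by 8 gives the monic gcd x+1.
Then lcm(f, g) = f·g / gcd(f, g); expanding and making the result monic gives the answer.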